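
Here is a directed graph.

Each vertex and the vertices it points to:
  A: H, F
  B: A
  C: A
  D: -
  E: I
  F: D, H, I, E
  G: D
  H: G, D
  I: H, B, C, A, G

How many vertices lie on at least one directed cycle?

A vertex is on a directed cycle iff it belongs to a strongly connected component of size ≥ 2 (or has a self-loop).
The vertices on cycles are {A, B, C, E, F, I} — 6 in total.

6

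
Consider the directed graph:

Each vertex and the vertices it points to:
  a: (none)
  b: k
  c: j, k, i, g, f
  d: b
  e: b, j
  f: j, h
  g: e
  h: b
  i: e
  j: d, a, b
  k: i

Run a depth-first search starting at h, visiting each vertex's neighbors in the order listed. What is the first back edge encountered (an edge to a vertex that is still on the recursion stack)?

DFS from h (visiting each vertex's neighbors in the order listed); mark gray on enter, black on exit:
h gray
  b gray
    k gray
      i gray
        e gray
          e→b: b is gray → back edge
First back edge: e → b.

e→b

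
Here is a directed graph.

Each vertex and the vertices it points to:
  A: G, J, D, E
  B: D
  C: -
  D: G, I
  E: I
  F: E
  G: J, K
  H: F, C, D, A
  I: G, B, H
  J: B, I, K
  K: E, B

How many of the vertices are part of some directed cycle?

10

A vertex is on a directed cycle iff it belongs to a strongly connected component of size ≥ 2 (or has a self-loop).
The vertices on cycles are {A, B, D, E, F, G, H, I, J, K} — 10 in total.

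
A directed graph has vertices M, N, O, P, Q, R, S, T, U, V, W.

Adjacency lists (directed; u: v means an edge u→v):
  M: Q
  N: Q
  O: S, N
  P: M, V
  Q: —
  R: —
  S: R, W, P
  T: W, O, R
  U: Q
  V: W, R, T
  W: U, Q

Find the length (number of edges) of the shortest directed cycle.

For each vertex v, BFS finds the shortest path from v back to v.
The shortest such closed walk is V → T → O → S → P → V, length 5.

5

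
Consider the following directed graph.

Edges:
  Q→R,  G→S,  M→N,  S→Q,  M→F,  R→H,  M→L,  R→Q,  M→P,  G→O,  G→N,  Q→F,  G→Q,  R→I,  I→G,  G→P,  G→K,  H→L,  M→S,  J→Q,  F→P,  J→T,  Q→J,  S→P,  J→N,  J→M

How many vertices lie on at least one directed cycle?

7

A vertex is on a directed cycle iff it belongs to a strongly connected component of size ≥ 2 (or has a self-loop).
The vertices on cycles are {G, I, J, M, Q, R, S} — 7 in total.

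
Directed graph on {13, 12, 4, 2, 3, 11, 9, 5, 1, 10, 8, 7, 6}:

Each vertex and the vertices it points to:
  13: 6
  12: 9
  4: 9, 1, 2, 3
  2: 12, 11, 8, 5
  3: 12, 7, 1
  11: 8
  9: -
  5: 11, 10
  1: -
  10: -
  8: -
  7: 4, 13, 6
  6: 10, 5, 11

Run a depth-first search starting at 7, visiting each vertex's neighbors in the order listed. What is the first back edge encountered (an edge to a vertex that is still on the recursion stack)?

3→7

DFS from 7 (visiting each vertex's neighbors in the order listed); mark gray on enter, black on exit:
7 gray
  4 gray
    9 gray
    9 black
    1 gray
    1 black
    2 gray
      12 gray
        12→9: 9 black — skip
      12 black
      11 gray
        8 gray
        8 black
      11 black
      2→8: 8 black — skip
      5 gray
        5→11: 11 black — skip
        10 gray
        10 black
      5 black
    2 black
    3 gray
      3→12: 12 black — skip
      3→7: 7 is gray → back edge
First back edge: 3 → 7.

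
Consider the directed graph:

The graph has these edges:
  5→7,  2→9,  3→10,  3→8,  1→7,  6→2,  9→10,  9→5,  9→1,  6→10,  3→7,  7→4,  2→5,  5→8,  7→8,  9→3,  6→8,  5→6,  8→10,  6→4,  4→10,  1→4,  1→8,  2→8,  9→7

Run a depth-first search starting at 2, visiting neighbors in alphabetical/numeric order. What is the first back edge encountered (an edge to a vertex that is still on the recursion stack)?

6→2

DFS from 2 (visiting neighbors in alphabetical/numeric order); mark gray on enter, black on exit:
2 gray
  5 gray
    6 gray
      6→2: 2 is gray → back edge
First back edge: 6 → 2.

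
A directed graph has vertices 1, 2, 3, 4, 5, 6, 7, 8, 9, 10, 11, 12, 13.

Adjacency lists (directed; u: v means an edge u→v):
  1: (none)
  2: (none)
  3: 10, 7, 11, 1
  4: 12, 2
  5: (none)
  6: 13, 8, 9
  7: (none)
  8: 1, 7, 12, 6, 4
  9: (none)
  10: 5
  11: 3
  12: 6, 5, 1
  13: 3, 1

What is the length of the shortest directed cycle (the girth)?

2

For each vertex v, BFS finds the shortest path from v back to v.
The shortest such closed walk is 6 → 8 → 6, length 2.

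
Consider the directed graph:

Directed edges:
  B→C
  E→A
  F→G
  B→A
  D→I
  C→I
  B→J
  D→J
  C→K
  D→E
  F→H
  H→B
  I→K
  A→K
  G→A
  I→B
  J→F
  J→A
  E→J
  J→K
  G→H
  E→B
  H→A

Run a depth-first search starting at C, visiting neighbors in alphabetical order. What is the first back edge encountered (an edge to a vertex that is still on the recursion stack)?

DFS from C (visiting neighbors in alphabetical order); mark gray on enter, black on exit:
C gray
  I gray
    B gray
      A gray
        K gray
        K black
      A black
      B→C: C is gray → back edge
First back edge: B → C.

B→C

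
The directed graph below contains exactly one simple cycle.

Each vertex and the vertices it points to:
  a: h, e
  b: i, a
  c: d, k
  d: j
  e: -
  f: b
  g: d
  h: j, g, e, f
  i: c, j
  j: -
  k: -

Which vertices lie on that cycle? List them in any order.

a, b, f, h

DFS with gray/black marking from b:
b gray
  i gray
    c gray
      d gray
        j gray
        j black
      d black
      k gray
      k black
    c black
    i→j: j black — skip
  i black
  a gray
    h gray
      h→j: j black — skip
      g gray
        g→d: d black — skip
      g black
      e gray
      e black
      f gray
        f→b: b is gray → back edge
Back edge closes the cycle b → a → h → f → b; its vertices are {a, b, f, h}.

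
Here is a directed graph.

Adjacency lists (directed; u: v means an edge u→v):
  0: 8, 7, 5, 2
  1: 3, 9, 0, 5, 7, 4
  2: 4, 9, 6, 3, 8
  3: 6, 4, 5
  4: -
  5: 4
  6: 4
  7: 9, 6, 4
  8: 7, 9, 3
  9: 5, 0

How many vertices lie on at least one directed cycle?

5

A vertex is on a directed cycle iff it belongs to a strongly connected component of size ≥ 2 (or has a self-loop).
The vertices on cycles are {0, 2, 7, 8, 9} — 5 in total.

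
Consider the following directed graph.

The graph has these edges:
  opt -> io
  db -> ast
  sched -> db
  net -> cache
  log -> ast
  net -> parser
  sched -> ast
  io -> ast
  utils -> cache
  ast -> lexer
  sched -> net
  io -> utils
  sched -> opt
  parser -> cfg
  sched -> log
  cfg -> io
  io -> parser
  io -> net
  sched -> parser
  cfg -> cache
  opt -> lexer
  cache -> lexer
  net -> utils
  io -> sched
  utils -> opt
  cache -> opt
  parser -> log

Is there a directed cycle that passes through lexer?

lexer lies on a cycle iff there is a path from lexer back to itself.
Exploring from lexer, it never reaches itself; equivalently, its strongly connected component is a singleton.

No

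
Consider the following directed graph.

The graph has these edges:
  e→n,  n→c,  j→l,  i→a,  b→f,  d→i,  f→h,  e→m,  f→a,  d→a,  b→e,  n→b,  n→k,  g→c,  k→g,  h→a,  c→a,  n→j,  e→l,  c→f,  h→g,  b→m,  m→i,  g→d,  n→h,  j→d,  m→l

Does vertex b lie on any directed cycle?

b is on a cycle iff b can reach itself via ≥1 edge.
b → e → n → b — yes.

Yes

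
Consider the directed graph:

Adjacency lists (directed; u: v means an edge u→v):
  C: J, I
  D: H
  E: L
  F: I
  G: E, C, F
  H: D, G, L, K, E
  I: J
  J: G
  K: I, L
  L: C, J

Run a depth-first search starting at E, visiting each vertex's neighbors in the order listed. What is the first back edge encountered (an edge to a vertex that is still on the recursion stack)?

G->E

DFS from E (visiting each vertex's neighbors in the order listed); mark gray on enter, black on exit:
E gray
  L gray
    C gray
      J gray
        G gray
          G→E: E is gray → back edge
First back edge: G → E.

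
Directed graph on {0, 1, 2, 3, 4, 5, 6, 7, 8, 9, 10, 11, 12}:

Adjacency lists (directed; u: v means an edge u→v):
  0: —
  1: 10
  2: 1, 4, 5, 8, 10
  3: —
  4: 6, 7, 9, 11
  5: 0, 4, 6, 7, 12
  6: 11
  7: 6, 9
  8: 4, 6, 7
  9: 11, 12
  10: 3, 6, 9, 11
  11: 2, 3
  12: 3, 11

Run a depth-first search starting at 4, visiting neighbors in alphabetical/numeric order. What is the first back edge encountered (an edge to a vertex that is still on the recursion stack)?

10->6

DFS from 4 (visiting neighbors in alphabetical/numeric order); mark gray on enter, black on exit:
4 gray
  6 gray
    11 gray
      2 gray
        1 gray
          10 gray
            3 gray
            3 black
            10→6: 6 is gray → back edge
First back edge: 10 → 6.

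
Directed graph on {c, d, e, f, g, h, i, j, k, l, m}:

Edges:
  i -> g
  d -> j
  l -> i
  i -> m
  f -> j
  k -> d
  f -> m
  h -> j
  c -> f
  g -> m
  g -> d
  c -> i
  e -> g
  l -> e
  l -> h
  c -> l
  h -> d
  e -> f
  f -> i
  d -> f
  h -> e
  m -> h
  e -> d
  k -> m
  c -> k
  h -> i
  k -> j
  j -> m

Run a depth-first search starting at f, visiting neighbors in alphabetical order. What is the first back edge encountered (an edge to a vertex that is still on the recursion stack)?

DFS from f (visiting neighbors in alphabetical order); mark gray on enter, black on exit:
f gray
  i gray
    g gray
      d gray
        d→f: f is gray → back edge
First back edge: d → f.

d->f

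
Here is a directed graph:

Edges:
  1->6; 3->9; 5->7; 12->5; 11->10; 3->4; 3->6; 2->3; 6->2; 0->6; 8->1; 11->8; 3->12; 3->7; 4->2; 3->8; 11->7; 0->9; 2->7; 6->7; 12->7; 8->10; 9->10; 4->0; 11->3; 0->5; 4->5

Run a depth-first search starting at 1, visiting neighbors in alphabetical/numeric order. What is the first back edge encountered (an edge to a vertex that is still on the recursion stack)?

0->6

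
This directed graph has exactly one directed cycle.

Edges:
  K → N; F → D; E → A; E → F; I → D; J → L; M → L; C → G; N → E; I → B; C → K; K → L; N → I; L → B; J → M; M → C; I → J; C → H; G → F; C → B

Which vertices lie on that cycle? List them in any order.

C, I, J, K, M, N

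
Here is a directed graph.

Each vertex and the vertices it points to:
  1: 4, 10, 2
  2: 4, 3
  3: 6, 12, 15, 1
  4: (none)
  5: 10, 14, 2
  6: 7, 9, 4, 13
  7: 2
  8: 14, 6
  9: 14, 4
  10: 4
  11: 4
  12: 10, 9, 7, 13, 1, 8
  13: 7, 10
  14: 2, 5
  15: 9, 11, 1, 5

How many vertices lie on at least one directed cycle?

12

A vertex is on a directed cycle iff it belongs to a strongly connected component of size ≥ 2 (or has a self-loop).
The vertices on cycles are {1, 2, 3, 5, 6, 7, 8, 9, 12, 13, 14, 15} — 12 in total.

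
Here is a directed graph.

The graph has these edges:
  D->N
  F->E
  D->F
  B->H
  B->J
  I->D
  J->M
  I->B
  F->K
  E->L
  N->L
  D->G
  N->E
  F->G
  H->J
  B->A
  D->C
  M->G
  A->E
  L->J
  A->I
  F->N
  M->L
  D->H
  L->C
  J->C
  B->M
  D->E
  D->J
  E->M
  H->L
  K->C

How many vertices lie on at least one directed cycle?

A vertex is on a directed cycle iff it belongs to a strongly connected component of size ≥ 2 (or has a self-loop).
The vertices on cycles are {A, B, I, J, L, M} — 6 in total.

6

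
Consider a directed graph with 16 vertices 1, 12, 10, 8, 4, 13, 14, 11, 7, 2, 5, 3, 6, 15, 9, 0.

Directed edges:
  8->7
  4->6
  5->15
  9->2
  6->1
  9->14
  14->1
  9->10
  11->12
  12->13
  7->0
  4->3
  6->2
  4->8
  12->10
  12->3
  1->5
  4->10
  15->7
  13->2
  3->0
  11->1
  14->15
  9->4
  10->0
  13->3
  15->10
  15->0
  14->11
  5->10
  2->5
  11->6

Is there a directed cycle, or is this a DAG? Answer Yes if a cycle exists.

DFS with white/gray/black marking, starting from 9:
9 gray
  14 gray
    11 gray
      1 gray
        5 gray
          15 gray
            10 gray
              0 gray
              0 black
            10 black
            7 gray
              7→0: 0 black — skip
            7 black
            15→0: 0 black — skip
          15 black
          5→10: 10 black — skip
        5 black
      1 black
      6 gray
        6→1: 1 black — skip
        2 gray
          2→5: 5 black — skip
        2 black
      6 black
      12 gray
        3 gray
          3→0: 0 black — skip
        3 black
        12→10: 10 black — skip
        13 gray
          13→3: 3 black — skip
          13→2: 2 black — skip
        13 black
      12 black
    11 black
    14→1: 1 black — skip
    14→15: 15 black — skip
  14 black
  9→2: 2 black — skip
  4 gray
    8 gray
      8→7: 7 black — skip
    8 black
    4→6: 6 black — skip
    4→10: 10 black — skip
    4→3: 3 black — skip
  4 black
  9→10: 10 black — skip
9 black
Every edge goes to a white or black vertex — no back edge, so the graph is acyclic.

No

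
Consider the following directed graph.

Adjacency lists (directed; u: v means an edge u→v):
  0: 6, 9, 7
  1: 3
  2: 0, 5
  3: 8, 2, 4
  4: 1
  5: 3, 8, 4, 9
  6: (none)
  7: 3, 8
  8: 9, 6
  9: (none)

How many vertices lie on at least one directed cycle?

7

A vertex is on a directed cycle iff it belongs to a strongly connected component of size ≥ 2 (or has a self-loop).
The vertices on cycles are {0, 1, 2, 3, 4, 5, 7} — 7 in total.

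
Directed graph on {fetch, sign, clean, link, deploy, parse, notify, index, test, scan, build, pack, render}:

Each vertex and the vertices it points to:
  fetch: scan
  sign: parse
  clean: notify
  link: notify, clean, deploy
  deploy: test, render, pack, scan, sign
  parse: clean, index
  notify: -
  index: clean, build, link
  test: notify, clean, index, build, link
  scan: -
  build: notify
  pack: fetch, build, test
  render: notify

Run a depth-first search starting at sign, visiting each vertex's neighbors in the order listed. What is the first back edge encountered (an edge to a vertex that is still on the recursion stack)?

test→index

DFS from sign (visiting each vertex's neighbors in the order listed); mark gray on enter, black on exit:
sign gray
  parse gray
    clean gray
      notify gray
      notify black
    clean black
    index gray
      index→clean: clean black — skip
      build gray
        build→notify: notify black — skip
      build black
      link gray
        link→notify: notify black — skip
        link→clean: clean black — skip
        deploy gray
          test gray
            test→notify: notify black — skip
            test→clean: clean black — skip
            test→index: index is gray → back edge
First back edge: test → index.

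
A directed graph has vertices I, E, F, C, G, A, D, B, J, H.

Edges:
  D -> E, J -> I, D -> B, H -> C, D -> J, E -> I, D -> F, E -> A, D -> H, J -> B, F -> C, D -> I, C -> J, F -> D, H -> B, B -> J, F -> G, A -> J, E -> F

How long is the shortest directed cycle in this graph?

For each vertex v, BFS finds the shortest path from v back to v.
The shortest such closed walk is D → F → D, length 2.

2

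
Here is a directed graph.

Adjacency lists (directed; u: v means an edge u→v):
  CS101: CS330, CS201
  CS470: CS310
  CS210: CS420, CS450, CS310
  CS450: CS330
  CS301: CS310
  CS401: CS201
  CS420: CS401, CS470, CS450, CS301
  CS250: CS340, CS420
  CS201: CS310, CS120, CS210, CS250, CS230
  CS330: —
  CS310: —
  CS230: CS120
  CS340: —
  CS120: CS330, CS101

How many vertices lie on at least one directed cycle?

8

A vertex is on a directed cycle iff it belongs to a strongly connected component of size ≥ 2 (or has a self-loop).
The vertices on cycles are {CS101, CS120, CS201, CS210, CS230, CS250, CS401, CS420} — 8 in total.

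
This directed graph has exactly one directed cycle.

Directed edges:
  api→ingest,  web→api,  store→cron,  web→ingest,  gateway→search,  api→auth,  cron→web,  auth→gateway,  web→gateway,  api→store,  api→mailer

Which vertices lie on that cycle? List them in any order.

api, web, cron, store

DFS with gray/black marking from web:
web gray
  gateway gray
    search gray
    search black
  gateway black
  api gray
    auth gray
      auth→gateway: gateway black — skip
    auth black
    mailer gray
    mailer black
    ingest gray
    ingest black
    store gray
      cron gray
        cron→web: web is gray → back edge
Back edge closes the cycle web → api → store → cron → web; its vertices are {api, web, cron, store}.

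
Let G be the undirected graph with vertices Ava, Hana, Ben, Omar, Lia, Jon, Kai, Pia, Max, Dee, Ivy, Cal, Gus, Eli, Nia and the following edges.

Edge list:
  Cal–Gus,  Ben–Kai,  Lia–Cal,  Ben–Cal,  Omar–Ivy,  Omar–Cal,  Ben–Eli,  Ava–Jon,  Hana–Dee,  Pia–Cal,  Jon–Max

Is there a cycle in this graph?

DFS, tracking each vertex's parent; an edge to a visited non-parent vertex closes a cycle.
Start from Dee:
visit Dee (parent –)
  visit Hana (parent Dee)
    Hana–Dee: parent, skip
visit Ava (parent –)
  visit Jon (parent Ava)
    visit Max (parent Jon)
      Max–Jon: parent, skip
    Jon–Ava: parent, skip
visit Ben (parent –)
  visit Eli (parent Ben)
    Eli–Ben: parent, skip
  visit Kai (parent Ben)
    Kai–Ben: parent, skip
  visit Cal (parent Ben)
    visit Omar (parent Cal)
      visit Ivy (parent Omar)
        Ivy–Omar: parent, skip
      Omar–Cal: parent, skip
    Cal–Ben: parent, skip
    visit Pia (parent Cal)
      Pia–Cal: parent, skip
    visit Lia (parent Cal)
      Lia–Cal: parent, skip
    visit Gus (parent Cal)
      Gus–Cal: parent, skip
visit Nia (parent –)
No non-parent visited neighbor found — the graph is a forest.

No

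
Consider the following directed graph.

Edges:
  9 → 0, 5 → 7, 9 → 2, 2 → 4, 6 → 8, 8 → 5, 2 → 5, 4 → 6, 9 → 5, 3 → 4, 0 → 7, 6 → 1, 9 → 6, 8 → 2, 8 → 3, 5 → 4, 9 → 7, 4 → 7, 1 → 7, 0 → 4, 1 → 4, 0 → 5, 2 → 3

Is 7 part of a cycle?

No

7 lies on a cycle iff there is a path from 7 back to itself.
Exploring from 7, it never reaches itself; equivalently, its strongly connected component is a singleton.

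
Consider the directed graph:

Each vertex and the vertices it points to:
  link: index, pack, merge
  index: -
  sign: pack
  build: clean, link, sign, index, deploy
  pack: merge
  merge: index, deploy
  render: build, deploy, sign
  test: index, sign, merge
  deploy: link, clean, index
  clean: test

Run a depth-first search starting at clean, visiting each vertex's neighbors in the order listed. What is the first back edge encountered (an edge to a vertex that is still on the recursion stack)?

DFS from clean (visiting each vertex's neighbors in the order listed); mark gray on enter, black on exit:
clean gray
  test gray
    index gray
    index black
    sign gray
      pack gray
        merge gray
          merge→index: index black — skip
          deploy gray
            link gray
              link→index: index black — skip
              link→pack: pack is gray → back edge
First back edge: link → pack.

link->pack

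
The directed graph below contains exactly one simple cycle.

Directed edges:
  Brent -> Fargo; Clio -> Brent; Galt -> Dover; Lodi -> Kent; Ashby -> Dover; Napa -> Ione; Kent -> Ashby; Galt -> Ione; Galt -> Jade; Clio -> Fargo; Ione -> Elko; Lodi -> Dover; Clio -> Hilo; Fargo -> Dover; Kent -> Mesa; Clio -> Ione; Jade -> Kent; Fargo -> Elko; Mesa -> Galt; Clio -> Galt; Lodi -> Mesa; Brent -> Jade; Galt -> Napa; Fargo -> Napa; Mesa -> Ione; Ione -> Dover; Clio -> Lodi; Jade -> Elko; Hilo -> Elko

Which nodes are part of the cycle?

Galt, Jade, Kent, Mesa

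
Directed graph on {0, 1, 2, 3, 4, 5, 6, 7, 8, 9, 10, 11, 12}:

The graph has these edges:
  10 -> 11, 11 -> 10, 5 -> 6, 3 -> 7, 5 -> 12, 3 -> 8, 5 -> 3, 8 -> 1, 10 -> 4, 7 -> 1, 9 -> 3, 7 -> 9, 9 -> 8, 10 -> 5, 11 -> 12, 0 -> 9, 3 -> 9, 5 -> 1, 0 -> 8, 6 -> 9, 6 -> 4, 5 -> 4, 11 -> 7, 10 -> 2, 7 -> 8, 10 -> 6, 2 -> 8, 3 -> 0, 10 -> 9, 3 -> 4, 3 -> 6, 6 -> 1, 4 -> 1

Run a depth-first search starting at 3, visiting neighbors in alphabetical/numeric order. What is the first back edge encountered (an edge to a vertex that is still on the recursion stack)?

DFS from 3 (visiting neighbors in alphabetical/numeric order); mark gray on enter, black on exit:
3 gray
  0 gray
    8 gray
      1 gray
      1 black
    8 black
    9 gray
      9→3: 3 is gray → back edge
First back edge: 9 → 3.

9→3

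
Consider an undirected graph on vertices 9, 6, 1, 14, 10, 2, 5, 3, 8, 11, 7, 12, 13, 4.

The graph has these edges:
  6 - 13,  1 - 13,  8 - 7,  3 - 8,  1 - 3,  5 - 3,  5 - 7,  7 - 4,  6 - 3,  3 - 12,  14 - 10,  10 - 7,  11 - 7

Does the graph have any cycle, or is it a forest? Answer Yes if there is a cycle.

DFS, tracking each vertex's parent; an edge to a visited non-parent vertex closes a cycle.
Start from 10:
visit 10 (parent –)
  visit 7 (parent 10)
    visit 8 (parent 7)
      visit 3 (parent 8)
        visit 12 (parent 3)
          12–3: parent, skip
        visit 1 (parent 3)
          1–3: parent, skip
          visit 13 (parent 1)
            13–1: parent, skip
            visit 6 (parent 13)
              6–13: parent, skip
              6–3: 3 visited and ≠ parent → cycle
Cycle: 3 – 1 – 13 – 6 – 3.

Yes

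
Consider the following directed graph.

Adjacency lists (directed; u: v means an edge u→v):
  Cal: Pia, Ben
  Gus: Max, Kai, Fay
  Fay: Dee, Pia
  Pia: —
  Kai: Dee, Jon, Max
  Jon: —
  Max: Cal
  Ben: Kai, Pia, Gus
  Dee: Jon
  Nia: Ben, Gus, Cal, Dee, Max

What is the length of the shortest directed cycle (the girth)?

For each vertex v, BFS finds the shortest path from v back to v.
The shortest such closed walk is Gus → Max → Cal → Ben → Gus, length 4.

4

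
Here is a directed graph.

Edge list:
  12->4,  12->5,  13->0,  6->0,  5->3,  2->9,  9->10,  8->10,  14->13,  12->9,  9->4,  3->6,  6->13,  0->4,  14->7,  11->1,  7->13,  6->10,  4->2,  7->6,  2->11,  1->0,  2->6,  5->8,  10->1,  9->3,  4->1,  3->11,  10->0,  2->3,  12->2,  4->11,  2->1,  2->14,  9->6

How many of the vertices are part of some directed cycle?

12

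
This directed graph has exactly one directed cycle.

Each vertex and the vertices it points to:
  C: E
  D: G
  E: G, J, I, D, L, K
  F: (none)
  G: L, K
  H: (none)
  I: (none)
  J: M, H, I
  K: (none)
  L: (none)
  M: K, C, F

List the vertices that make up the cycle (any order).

DFS with gray/black marking from E:
E gray
  G gray
    L gray
    L black
    K gray
    K black
  G black
  J gray
    M gray
      M→K: K black — skip
      C gray
        C→E: E is gray → back edge
Back edge closes the cycle E → J → M → C → E; its vertices are {C, E, J, M}.

C, E, J, M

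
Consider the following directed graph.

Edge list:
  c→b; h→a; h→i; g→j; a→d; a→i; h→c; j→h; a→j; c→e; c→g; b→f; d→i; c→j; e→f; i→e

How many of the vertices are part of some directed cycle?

5

A vertex is on a directed cycle iff it belongs to a strongly connected component of size ≥ 2 (or has a self-loop).
The vertices on cycles are {a, c, g, h, j} — 5 in total.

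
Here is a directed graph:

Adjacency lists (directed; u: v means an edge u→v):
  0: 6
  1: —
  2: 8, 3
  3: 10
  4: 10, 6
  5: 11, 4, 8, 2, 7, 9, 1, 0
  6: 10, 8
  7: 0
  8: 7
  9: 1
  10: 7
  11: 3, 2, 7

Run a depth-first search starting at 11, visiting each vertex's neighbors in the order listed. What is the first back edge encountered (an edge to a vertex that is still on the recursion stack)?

6→10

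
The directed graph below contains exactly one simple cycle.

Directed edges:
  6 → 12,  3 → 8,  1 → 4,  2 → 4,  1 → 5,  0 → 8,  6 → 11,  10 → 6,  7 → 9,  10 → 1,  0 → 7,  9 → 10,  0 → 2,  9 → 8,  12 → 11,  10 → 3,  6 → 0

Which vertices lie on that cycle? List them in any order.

DFS with gray/black marking from 10:
10 gray
  3 gray
    8 gray
    8 black
  3 black
  1 gray
    4 gray
    4 black
    5 gray
    5 black
  1 black
  6 gray
    0 gray
      2 gray
        2→4: 4 black — skip
      2 black
      7 gray
        9 gray
          9→8: 8 black — skip
          9→10: 10 is gray → back edge
Back edge closes the cycle 10 → 6 → 0 → 7 → 9 → 10; its vertices are {0, 6, 7, 9, 10}.

0, 6, 7, 9, 10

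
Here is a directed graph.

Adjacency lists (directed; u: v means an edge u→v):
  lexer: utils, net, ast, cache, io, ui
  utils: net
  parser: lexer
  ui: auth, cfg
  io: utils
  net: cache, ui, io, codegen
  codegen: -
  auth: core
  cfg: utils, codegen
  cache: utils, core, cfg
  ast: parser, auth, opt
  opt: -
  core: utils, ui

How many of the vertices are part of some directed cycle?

A vertex is on a directed cycle iff it belongs to a strongly connected component of size ≥ 2 (or has a self-loop).
The vertices on cycles are {io, ui, ast, cfg, net, auth, core, cache, lexer, utils, parser} — 11 in total.

11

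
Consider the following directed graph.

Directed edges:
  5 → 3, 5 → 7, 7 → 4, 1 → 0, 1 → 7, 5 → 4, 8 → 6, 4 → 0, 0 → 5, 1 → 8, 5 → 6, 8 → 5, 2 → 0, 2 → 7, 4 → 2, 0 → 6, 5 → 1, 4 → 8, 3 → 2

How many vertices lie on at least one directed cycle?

8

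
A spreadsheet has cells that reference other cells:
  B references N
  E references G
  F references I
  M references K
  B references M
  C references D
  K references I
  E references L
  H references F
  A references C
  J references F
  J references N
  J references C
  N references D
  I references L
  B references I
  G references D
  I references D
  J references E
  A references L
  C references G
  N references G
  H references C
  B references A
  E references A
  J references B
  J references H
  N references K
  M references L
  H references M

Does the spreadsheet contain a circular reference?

No

DFS with white/gray/black marking, starting from M:
M gray
  L gray
  L black
  K gray
    I gray
      I→L: L black — skip
      D gray
      D black
    I black
  K black
M black
A gray
  A→L: L black — skip
  C gray
    C→D: D black — skip
    G gray
      G→D: D black — skip
    G black
  C black
A black
B gray
  B→A: A black — skip
  B→I: I black — skip
  B→M: M black — skip
  N gray
    N→G: G black — skip
    N→K: K black — skip
    N→D: D black — skip
  N black
B black
E gray
  E→L: L black — skip
  E→A: A black — skip
  E→G: G black — skip
E black
F gray
  F→I: I black — skip
F black
H gray
  H→F: F black — skip
  H→M: M black — skip
  H→C: C black — skip
H black
J gray
  J→C: C black — skip
  J→B: B black — skip
  J→H: H black — skip
  J→E: E black — skip
  J→F: F black — skip
  J→N: N black — skip
J black
Every edge goes to a white or black vertex — no back edge, so the graph is acyclic.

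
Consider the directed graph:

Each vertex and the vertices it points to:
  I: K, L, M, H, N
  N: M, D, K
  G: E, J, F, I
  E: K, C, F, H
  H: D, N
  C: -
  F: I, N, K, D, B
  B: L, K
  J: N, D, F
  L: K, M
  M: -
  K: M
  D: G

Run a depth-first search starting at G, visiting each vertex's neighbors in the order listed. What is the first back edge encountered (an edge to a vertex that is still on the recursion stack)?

D->G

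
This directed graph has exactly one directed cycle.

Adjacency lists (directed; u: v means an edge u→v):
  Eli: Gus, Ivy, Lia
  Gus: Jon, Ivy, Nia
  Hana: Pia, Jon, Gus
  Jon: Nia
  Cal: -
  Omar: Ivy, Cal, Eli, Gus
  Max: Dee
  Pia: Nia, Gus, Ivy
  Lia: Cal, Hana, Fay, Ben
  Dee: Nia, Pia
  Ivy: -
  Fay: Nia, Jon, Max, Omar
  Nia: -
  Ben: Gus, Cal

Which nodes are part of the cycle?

Eli, Fay, Lia, Omar

DFS with gray/black marking from Lia:
Lia gray
  Cal gray
  Cal black
  Hana gray
    Pia gray
      Nia gray
      Nia black
      Gus gray
        Jon gray
          Jon→Nia: Nia black — skip
        Jon black
        Ivy gray
        Ivy black
        Gus→Nia: Nia black — skip
      Gus black
      Pia→Ivy: Ivy black — skip
    Pia black
    Hana→Jon: Jon black — skip
    Hana→Gus: Gus black — skip
  Hana black
  Fay gray
    Fay→Nia: Nia black — skip
    Fay→Jon: Jon black — skip
    Max gray
      Dee gray
        Dee→Nia: Nia black — skip
        Dee→Pia: Pia black — skip
      Dee black
    Max black
    Omar gray
      Omar→Ivy: Ivy black — skip
      Omar→Cal: Cal black — skip
      Eli gray
        Eli→Gus: Gus black — skip
        Eli→Ivy: Ivy black — skip
        Eli→Lia: Lia is gray → back edge
Back edge closes the cycle Lia → Fay → Omar → Eli → Lia; its vertices are {Eli, Fay, Lia, Omar}.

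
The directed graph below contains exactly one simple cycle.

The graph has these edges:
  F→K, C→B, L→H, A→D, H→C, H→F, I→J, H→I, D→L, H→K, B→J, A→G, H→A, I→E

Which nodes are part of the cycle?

A, D, H, L

DFS with gray/black marking from H:
H gray
  F gray
    K gray
    K black
  F black
  I gray
    E gray
    E black
    J gray
    J black
  I black
  A gray
    G gray
    G black
    D gray
      L gray
        L→H: H is gray → back edge
Back edge closes the cycle H → A → D → L → H; its vertices are {A, D, H, L}.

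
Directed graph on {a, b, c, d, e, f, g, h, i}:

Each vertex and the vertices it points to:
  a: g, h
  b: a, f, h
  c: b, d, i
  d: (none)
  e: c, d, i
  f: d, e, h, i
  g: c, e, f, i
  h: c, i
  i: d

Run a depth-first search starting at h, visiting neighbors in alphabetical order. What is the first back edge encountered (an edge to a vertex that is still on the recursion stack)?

DFS from h (visiting neighbors in alphabetical order); mark gray on enter, black on exit:
h gray
  c gray
    b gray
      a gray
        g gray
          g→c: c is gray → back edge
First back edge: g → c.

g→c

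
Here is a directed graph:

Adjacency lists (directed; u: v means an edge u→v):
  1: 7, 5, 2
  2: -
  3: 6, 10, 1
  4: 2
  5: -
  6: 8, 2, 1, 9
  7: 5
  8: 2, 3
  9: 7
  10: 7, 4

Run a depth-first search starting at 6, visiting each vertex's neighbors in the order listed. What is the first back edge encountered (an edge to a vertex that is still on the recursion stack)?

DFS from 6 (visiting each vertex's neighbors in the order listed); mark gray on enter, black on exit:
6 gray
  8 gray
    2 gray
    2 black
    3 gray
      3→6: 6 is gray → back edge
First back edge: 3 → 6.

3→6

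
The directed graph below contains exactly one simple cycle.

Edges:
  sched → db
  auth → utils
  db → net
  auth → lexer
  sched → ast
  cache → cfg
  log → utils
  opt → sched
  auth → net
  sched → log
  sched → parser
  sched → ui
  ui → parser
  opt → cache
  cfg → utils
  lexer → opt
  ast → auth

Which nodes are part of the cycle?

ast, opt, auth, lexer, sched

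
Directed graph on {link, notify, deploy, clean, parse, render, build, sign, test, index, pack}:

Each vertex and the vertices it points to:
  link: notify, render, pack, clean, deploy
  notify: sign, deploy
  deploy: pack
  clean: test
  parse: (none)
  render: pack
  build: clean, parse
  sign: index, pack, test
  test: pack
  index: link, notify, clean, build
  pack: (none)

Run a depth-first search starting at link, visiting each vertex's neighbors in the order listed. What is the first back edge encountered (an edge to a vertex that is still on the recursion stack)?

DFS from link (visiting each vertex's neighbors in the order listed); mark gray on enter, black on exit:
link gray
  notify gray
    sign gray
      index gray
        index→link: link is gray → back edge
First back edge: index → link.

index->link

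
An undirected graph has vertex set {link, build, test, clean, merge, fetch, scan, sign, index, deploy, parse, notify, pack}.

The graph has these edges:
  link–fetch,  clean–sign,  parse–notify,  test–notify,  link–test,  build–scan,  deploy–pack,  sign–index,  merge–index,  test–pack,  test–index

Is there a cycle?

No

DFS, tracking each vertex's parent; an edge to a visited non-parent vertex closes a cycle.
Start from link:
visit link (parent –)
  visit test (parent link)
    visit pack (parent test)
      visit deploy (parent pack)
        deploy–pack: parent, skip
      pack–test: parent, skip
    visit index (parent test)
      visit sign (parent index)
        visit clean (parent sign)
          clean–sign: parent, skip
        sign–index: parent, skip
      index–test: parent, skip
      visit merge (parent index)
        merge–index: parent, skip
    visit notify (parent test)
      visit parse (parent notify)
        parse–notify: parent, skip
      notify–test: parent, skip
    test–link: parent, skip
  visit fetch (parent link)
    fetch–link: parent, skip
visit build (parent –)
  visit scan (parent build)
    scan–build: parent, skip
No non-parent visited neighbor found — the graph is a forest.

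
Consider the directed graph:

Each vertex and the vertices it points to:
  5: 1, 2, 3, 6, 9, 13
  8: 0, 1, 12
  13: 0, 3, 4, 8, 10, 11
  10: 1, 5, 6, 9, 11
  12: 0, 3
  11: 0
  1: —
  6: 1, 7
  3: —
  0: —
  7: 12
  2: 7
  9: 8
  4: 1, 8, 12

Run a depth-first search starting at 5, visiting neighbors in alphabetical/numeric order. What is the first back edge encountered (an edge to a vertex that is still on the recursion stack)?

10→5

DFS from 5 (visiting neighbors in alphabetical/numeric order); mark gray on enter, black on exit:
5 gray
  1 gray
  1 black
  2 gray
    7 gray
      12 gray
        0 gray
        0 black
        3 gray
        3 black
      12 black
    7 black
  2 black
  5→3: 3 black — skip
  6 gray
    6→1: 1 black — skip
    6→7: 7 black — skip
  6 black
  9 gray
    8 gray
      8→0: 0 black — skip
      8→1: 1 black — skip
      8→12: 12 black — skip
    8 black
  9 black
  13 gray
    13→0: 0 black — skip
    13→3: 3 black — skip
    4 gray
      4→1: 1 black — skip
      4→8: 8 black — skip
      4→12: 12 black — skip
    4 black
    13→8: 8 black — skip
    10 gray
      10→1: 1 black — skip
      10→5: 5 is gray → back edge
First back edge: 10 → 5.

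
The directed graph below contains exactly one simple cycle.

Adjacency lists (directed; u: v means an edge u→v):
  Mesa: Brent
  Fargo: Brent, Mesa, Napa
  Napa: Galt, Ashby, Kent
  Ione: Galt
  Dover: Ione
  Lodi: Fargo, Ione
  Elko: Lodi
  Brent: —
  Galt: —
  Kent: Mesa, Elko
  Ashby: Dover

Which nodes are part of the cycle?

DFS with gray/black marking from Napa:
Napa gray
  Galt gray
  Galt black
  Ashby gray
    Dover gray
      Ione gray
        Ione→Galt: Galt black — skip
      Ione black
    Dover black
  Ashby black
  Kent gray
    Mesa gray
      Brent gray
      Brent black
    Mesa black
    Elko gray
      Lodi gray
        Fargo gray
          Fargo→Brent: Brent black — skip
          Fargo→Mesa: Mesa black — skip
          Fargo→Napa: Napa is gray → back edge
Back edge closes the cycle Napa → Kent → Elko → Lodi → Fargo → Napa; its vertices are {Elko, Kent, Lodi, Napa, Fargo}.

Elko, Kent, Lodi, Napa, Fargo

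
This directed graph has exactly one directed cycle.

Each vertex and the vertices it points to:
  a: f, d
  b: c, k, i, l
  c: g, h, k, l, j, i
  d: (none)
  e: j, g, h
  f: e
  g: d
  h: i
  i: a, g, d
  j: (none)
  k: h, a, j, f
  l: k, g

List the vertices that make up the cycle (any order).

DFS with gray/black marking from i:
i gray
  a gray
    f gray
      e gray
        j gray
        j black
        g gray
          d gray
          d black
        g black
        h gray
          h→i: i is gray → back edge
Back edge closes the cycle i → a → f → e → h → i; its vertices are {a, e, f, h, i}.

a, e, f, h, i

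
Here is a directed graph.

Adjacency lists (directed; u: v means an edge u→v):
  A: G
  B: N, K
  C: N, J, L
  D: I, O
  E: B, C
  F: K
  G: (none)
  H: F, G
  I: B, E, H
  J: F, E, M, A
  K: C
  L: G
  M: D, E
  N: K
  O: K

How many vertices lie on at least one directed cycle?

A vertex is on a directed cycle iff it belongs to a strongly connected component of size ≥ 2 (or has a self-loop).
The vertices on cycles are {B, C, D, E, F, H, I, J, K, M, N, O} — 12 in total.

12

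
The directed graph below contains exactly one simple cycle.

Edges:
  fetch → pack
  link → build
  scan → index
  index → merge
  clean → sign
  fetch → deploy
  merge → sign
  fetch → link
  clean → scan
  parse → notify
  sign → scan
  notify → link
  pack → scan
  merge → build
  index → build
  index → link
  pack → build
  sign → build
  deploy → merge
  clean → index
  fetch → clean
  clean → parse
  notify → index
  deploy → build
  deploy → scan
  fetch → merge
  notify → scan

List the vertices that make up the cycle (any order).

DFS with gray/black marking from merge:
merge gray
  sign gray
    build gray
    build black
    scan gray
      index gray
        link gray
          link→build: build black — skip
        link black
        index→build: build black — skip
        index→merge: merge is gray → back edge
Back edge closes the cycle merge → sign → scan → index → merge; its vertices are {scan, sign, index, merge}.

scan, sign, index, merge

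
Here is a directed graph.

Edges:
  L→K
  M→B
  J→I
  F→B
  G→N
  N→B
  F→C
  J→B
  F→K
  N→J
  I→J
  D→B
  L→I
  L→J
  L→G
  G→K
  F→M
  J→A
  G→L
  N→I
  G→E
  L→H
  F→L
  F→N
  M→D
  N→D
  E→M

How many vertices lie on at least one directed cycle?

4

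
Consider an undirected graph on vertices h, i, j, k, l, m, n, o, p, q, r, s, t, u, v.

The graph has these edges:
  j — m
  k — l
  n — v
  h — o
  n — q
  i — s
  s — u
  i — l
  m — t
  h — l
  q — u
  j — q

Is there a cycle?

No

DFS, tracking each vertex's parent; an edge to a visited non-parent vertex closes a cycle.
Start from q:
visit q (parent –)
  visit n (parent q)
    visit v (parent n)
      v–n: parent, skip
    n–q: parent, skip
  visit j (parent q)
    j–q: parent, skip
    visit m (parent j)
      m–j: parent, skip
      visit t (parent m)
        t–m: parent, skip
  visit u (parent q)
    visit s (parent u)
      visit i (parent s)
        visit l (parent i)
          visit h (parent l)
            h–l: parent, skip
            visit o (parent h)
              o–h: parent, skip
          l–i: parent, skip
          visit k (parent l)
            k–l: parent, skip
        i–s: parent, skip
      s–u: parent, skip
    u–q: parent, skip
visit p (parent –)
visit r (parent –)
No non-parent visited neighbor found — the graph is a forest.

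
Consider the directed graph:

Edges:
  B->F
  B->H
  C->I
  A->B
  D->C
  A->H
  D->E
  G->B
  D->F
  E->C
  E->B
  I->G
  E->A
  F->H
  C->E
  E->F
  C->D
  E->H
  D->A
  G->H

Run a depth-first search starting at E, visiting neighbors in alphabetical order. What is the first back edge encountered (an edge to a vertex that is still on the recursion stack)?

D->C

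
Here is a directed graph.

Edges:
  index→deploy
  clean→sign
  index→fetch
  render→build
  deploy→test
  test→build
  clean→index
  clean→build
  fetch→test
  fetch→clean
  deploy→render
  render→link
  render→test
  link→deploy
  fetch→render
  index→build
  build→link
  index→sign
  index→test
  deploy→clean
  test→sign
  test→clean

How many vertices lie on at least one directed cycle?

8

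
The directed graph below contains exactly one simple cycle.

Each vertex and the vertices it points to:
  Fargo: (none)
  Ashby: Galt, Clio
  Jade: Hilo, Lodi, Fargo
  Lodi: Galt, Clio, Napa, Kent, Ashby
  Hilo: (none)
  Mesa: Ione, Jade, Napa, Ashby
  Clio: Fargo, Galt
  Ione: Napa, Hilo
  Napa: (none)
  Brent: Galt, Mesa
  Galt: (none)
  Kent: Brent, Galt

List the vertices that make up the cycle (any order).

Jade, Kent, Lodi, Mesa, Brent

DFS with gray/black marking from Mesa:
Mesa gray
  Ione gray
    Napa gray
    Napa black
    Hilo gray
    Hilo black
  Ione black
  Jade gray
    Jade→Hilo: Hilo black — skip
    Lodi gray
      Galt gray
      Galt black
      Clio gray
        Fargo gray
        Fargo black
        Clio→Galt: Galt black — skip
      Clio black
      Lodi→Napa: Napa black — skip
      Kent gray
        Brent gray
          Brent→Galt: Galt black — skip
          Brent→Mesa: Mesa is gray → back edge
Back edge closes the cycle Mesa → Jade → Lodi → Kent → Brent → Mesa; its vertices are {Jade, Kent, Lodi, Mesa, Brent}.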